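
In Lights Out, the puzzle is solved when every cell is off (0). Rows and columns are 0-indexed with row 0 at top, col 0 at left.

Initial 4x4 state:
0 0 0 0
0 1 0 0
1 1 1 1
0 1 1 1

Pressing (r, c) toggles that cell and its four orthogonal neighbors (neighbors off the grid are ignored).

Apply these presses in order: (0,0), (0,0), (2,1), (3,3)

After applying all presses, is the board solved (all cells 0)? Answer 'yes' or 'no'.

After press 1 at (0,0):
1 1 0 0
1 1 0 0
1 1 1 1
0 1 1 1

After press 2 at (0,0):
0 0 0 0
0 1 0 0
1 1 1 1
0 1 1 1

After press 3 at (2,1):
0 0 0 0
0 0 0 0
0 0 0 1
0 0 1 1

After press 4 at (3,3):
0 0 0 0
0 0 0 0
0 0 0 0
0 0 0 0

Lights still on: 0

Answer: yes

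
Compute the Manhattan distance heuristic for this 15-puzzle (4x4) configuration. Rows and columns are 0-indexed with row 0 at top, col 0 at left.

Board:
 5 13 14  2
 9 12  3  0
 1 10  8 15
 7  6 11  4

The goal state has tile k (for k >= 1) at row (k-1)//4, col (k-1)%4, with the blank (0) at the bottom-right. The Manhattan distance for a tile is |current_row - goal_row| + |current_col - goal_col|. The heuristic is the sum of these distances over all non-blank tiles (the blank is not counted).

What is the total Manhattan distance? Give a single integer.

Tile 5: at (0,0), goal (1,0), distance |0-1|+|0-0| = 1
Tile 13: at (0,1), goal (3,0), distance |0-3|+|1-0| = 4
Tile 14: at (0,2), goal (3,1), distance |0-3|+|2-1| = 4
Tile 2: at (0,3), goal (0,1), distance |0-0|+|3-1| = 2
Tile 9: at (1,0), goal (2,0), distance |1-2|+|0-0| = 1
Tile 12: at (1,1), goal (2,3), distance |1-2|+|1-3| = 3
Tile 3: at (1,2), goal (0,2), distance |1-0|+|2-2| = 1
Tile 1: at (2,0), goal (0,0), distance |2-0|+|0-0| = 2
Tile 10: at (2,1), goal (2,1), distance |2-2|+|1-1| = 0
Tile 8: at (2,2), goal (1,3), distance |2-1|+|2-3| = 2
Tile 15: at (2,3), goal (3,2), distance |2-3|+|3-2| = 2
Tile 7: at (3,0), goal (1,2), distance |3-1|+|0-2| = 4
Tile 6: at (3,1), goal (1,1), distance |3-1|+|1-1| = 2
Tile 11: at (3,2), goal (2,2), distance |3-2|+|2-2| = 1
Tile 4: at (3,3), goal (0,3), distance |3-0|+|3-3| = 3
Sum: 1 + 4 + 4 + 2 + 1 + 3 + 1 + 2 + 0 + 2 + 2 + 4 + 2 + 1 + 3 = 32

Answer: 32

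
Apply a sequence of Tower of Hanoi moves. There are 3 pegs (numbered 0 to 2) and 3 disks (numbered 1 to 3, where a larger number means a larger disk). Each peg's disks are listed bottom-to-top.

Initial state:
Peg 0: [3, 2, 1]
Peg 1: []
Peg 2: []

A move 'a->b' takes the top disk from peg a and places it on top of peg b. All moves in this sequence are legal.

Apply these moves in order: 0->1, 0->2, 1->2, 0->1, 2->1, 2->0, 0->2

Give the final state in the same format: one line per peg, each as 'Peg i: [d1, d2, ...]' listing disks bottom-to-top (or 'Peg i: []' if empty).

After move 1 (0->1):
Peg 0: [3, 2]
Peg 1: [1]
Peg 2: []

After move 2 (0->2):
Peg 0: [3]
Peg 1: [1]
Peg 2: [2]

After move 3 (1->2):
Peg 0: [3]
Peg 1: []
Peg 2: [2, 1]

After move 4 (0->1):
Peg 0: []
Peg 1: [3]
Peg 2: [2, 1]

After move 5 (2->1):
Peg 0: []
Peg 1: [3, 1]
Peg 2: [2]

After move 6 (2->0):
Peg 0: [2]
Peg 1: [3, 1]
Peg 2: []

After move 7 (0->2):
Peg 0: []
Peg 1: [3, 1]
Peg 2: [2]

Answer: Peg 0: []
Peg 1: [3, 1]
Peg 2: [2]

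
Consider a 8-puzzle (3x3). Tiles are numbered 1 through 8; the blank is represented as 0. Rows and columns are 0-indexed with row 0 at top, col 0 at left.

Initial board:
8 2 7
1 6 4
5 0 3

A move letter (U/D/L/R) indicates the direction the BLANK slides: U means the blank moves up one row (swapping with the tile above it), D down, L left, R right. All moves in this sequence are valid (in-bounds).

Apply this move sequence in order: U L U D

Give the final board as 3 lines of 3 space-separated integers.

After move 1 (U):
8 2 7
1 0 4
5 6 3

After move 2 (L):
8 2 7
0 1 4
5 6 3

After move 3 (U):
0 2 7
8 1 4
5 6 3

After move 4 (D):
8 2 7
0 1 4
5 6 3

Answer: 8 2 7
0 1 4
5 6 3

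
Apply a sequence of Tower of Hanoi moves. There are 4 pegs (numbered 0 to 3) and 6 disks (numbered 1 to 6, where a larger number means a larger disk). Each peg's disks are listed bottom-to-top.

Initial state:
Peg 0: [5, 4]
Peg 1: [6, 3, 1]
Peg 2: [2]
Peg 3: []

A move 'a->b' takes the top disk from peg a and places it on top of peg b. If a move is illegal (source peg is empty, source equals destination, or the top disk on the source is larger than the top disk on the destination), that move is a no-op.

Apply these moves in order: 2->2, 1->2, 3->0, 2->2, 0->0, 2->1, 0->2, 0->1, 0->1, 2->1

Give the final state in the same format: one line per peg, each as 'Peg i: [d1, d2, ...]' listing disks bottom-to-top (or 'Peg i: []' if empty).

Answer: Peg 0: [5, 4]
Peg 1: [6, 3, 1]
Peg 2: [2]
Peg 3: []

Derivation:
After move 1 (2->2):
Peg 0: [5, 4]
Peg 1: [6, 3, 1]
Peg 2: [2]
Peg 3: []

After move 2 (1->2):
Peg 0: [5, 4]
Peg 1: [6, 3]
Peg 2: [2, 1]
Peg 3: []

After move 3 (3->0):
Peg 0: [5, 4]
Peg 1: [6, 3]
Peg 2: [2, 1]
Peg 3: []

After move 4 (2->2):
Peg 0: [5, 4]
Peg 1: [6, 3]
Peg 2: [2, 1]
Peg 3: []

After move 5 (0->0):
Peg 0: [5, 4]
Peg 1: [6, 3]
Peg 2: [2, 1]
Peg 3: []

After move 6 (2->1):
Peg 0: [5, 4]
Peg 1: [6, 3, 1]
Peg 2: [2]
Peg 3: []

After move 7 (0->2):
Peg 0: [5, 4]
Peg 1: [6, 3, 1]
Peg 2: [2]
Peg 3: []

After move 8 (0->1):
Peg 0: [5, 4]
Peg 1: [6, 3, 1]
Peg 2: [2]
Peg 3: []

After move 9 (0->1):
Peg 0: [5, 4]
Peg 1: [6, 3, 1]
Peg 2: [2]
Peg 3: []

After move 10 (2->1):
Peg 0: [5, 4]
Peg 1: [6, 3, 1]
Peg 2: [2]
Peg 3: []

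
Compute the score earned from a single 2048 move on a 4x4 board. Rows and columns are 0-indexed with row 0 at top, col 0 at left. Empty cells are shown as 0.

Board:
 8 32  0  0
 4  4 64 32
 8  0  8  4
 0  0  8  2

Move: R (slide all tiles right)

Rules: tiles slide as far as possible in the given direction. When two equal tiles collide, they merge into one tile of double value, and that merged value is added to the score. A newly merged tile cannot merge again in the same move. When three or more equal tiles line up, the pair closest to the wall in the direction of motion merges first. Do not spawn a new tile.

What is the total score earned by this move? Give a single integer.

Answer: 24

Derivation:
Slide right:
row 0: [8, 32, 0, 0] -> [0, 0, 8, 32]  score +0 (running 0)
row 1: [4, 4, 64, 32] -> [0, 8, 64, 32]  score +8 (running 8)
row 2: [8, 0, 8, 4] -> [0, 0, 16, 4]  score +16 (running 24)
row 3: [0, 0, 8, 2] -> [0, 0, 8, 2]  score +0 (running 24)
Board after move:
 0  0  8 32
 0  8 64 32
 0  0 16  4
 0  0  8  2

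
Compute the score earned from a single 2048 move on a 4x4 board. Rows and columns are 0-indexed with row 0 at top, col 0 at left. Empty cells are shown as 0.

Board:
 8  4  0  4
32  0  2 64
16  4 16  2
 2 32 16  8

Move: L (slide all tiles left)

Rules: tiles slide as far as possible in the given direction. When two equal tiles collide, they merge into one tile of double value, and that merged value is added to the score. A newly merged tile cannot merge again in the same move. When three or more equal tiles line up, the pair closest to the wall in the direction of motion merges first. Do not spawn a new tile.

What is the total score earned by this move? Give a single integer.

Answer: 8

Derivation:
Slide left:
row 0: [8, 4, 0, 4] -> [8, 8, 0, 0]  score +8 (running 8)
row 1: [32, 0, 2, 64] -> [32, 2, 64, 0]  score +0 (running 8)
row 2: [16, 4, 16, 2] -> [16, 4, 16, 2]  score +0 (running 8)
row 3: [2, 32, 16, 8] -> [2, 32, 16, 8]  score +0 (running 8)
Board after move:
 8  8  0  0
32  2 64  0
16  4 16  2
 2 32 16  8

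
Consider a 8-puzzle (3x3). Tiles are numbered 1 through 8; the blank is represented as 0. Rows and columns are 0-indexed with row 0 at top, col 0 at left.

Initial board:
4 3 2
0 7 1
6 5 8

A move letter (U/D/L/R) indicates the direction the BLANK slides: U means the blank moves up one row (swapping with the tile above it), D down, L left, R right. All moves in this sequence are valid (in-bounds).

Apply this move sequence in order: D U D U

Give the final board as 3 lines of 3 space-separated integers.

Answer: 4 3 2
0 7 1
6 5 8

Derivation:
After move 1 (D):
4 3 2
6 7 1
0 5 8

After move 2 (U):
4 3 2
0 7 1
6 5 8

After move 3 (D):
4 3 2
6 7 1
0 5 8

After move 4 (U):
4 3 2
0 7 1
6 5 8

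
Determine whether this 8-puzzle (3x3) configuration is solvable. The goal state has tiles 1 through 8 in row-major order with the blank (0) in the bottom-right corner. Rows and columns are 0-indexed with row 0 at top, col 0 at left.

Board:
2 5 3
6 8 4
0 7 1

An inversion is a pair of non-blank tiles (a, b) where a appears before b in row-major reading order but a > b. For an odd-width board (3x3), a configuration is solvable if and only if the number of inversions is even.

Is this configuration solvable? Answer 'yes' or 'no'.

Inversions (pairs i<j in row-major order where tile[i] > tile[j] > 0): 12
12 is even, so the puzzle is solvable.

Answer: yes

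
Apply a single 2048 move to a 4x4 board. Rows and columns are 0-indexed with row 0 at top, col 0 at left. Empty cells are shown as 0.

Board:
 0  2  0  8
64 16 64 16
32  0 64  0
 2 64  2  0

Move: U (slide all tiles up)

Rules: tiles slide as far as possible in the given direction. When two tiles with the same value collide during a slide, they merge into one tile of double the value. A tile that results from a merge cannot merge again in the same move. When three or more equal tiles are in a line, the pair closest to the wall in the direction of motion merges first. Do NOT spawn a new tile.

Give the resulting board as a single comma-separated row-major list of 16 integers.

Slide up:
col 0: [0, 64, 32, 2] -> [64, 32, 2, 0]
col 1: [2, 16, 0, 64] -> [2, 16, 64, 0]
col 2: [0, 64, 64, 2] -> [128, 2, 0, 0]
col 3: [8, 16, 0, 0] -> [8, 16, 0, 0]

Answer: 64, 2, 128, 8, 32, 16, 2, 16, 2, 64, 0, 0, 0, 0, 0, 0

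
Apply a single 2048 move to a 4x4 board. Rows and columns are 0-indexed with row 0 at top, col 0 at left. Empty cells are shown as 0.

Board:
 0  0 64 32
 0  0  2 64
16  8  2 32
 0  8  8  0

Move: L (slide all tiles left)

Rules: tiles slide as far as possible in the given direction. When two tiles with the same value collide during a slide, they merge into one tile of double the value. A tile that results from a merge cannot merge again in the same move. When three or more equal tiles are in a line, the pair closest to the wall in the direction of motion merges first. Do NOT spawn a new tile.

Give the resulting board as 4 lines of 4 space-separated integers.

Slide left:
row 0: [0, 0, 64, 32] -> [64, 32, 0, 0]
row 1: [0, 0, 2, 64] -> [2, 64, 0, 0]
row 2: [16, 8, 2, 32] -> [16, 8, 2, 32]
row 3: [0, 8, 8, 0] -> [16, 0, 0, 0]

Answer: 64 32  0  0
 2 64  0  0
16  8  2 32
16  0  0  0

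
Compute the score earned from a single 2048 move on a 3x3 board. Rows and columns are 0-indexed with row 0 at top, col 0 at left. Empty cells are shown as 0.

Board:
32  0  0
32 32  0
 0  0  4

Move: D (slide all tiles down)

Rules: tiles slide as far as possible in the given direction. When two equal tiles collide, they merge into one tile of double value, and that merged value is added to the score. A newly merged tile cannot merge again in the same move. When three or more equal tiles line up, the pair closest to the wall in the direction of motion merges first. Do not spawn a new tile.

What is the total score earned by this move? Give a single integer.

Slide down:
col 0: [32, 32, 0] -> [0, 0, 64]  score +64 (running 64)
col 1: [0, 32, 0] -> [0, 0, 32]  score +0 (running 64)
col 2: [0, 0, 4] -> [0, 0, 4]  score +0 (running 64)
Board after move:
 0  0  0
 0  0  0
64 32  4

Answer: 64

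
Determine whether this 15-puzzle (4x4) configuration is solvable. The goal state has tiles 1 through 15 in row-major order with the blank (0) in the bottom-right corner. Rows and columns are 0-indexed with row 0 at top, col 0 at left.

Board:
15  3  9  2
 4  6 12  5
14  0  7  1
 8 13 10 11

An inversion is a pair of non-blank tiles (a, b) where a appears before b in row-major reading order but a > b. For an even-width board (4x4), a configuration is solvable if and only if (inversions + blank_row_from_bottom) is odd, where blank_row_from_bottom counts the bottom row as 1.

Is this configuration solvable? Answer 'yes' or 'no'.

Inversions: 43
Blank is in row 2 (0-indexed from top), which is row 2 counting from the bottom (bottom = 1).
43 + 2 = 45, which is odd, so the puzzle is solvable.

Answer: yes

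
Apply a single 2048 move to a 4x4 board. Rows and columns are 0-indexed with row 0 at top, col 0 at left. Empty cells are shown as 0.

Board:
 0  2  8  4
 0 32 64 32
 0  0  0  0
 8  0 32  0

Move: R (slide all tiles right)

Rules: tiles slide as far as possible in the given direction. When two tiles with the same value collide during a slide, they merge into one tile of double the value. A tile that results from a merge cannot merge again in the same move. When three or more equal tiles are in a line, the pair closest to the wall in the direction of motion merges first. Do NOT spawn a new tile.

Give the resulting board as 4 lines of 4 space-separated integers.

Answer:  0  2  8  4
 0 32 64 32
 0  0  0  0
 0  0  8 32

Derivation:
Slide right:
row 0: [0, 2, 8, 4] -> [0, 2, 8, 4]
row 1: [0, 32, 64, 32] -> [0, 32, 64, 32]
row 2: [0, 0, 0, 0] -> [0, 0, 0, 0]
row 3: [8, 0, 32, 0] -> [0, 0, 8, 32]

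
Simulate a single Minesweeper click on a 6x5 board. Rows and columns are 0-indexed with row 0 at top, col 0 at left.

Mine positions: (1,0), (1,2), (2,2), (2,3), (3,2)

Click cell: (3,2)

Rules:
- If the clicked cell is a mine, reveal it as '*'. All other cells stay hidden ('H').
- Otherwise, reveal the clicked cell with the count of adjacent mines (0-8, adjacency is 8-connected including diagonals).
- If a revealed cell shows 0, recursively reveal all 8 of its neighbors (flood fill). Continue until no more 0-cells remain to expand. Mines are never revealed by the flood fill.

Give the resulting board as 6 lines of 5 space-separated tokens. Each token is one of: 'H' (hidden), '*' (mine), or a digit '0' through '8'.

H H H H H
H H H H H
H H H H H
H H * H H
H H H H H
H H H H H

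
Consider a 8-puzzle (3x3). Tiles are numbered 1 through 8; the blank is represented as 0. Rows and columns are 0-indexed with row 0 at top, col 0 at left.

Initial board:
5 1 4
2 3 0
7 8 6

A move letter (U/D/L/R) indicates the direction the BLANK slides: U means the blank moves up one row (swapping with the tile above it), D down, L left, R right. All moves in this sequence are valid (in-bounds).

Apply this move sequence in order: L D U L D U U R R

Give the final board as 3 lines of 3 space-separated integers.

Answer: 1 4 0
5 2 3
7 8 6

Derivation:
After move 1 (L):
5 1 4
2 0 3
7 8 6

After move 2 (D):
5 1 4
2 8 3
7 0 6

After move 3 (U):
5 1 4
2 0 3
7 8 6

After move 4 (L):
5 1 4
0 2 3
7 8 6

After move 5 (D):
5 1 4
7 2 3
0 8 6

After move 6 (U):
5 1 4
0 2 3
7 8 6

After move 7 (U):
0 1 4
5 2 3
7 8 6

After move 8 (R):
1 0 4
5 2 3
7 8 6

After move 9 (R):
1 4 0
5 2 3
7 8 6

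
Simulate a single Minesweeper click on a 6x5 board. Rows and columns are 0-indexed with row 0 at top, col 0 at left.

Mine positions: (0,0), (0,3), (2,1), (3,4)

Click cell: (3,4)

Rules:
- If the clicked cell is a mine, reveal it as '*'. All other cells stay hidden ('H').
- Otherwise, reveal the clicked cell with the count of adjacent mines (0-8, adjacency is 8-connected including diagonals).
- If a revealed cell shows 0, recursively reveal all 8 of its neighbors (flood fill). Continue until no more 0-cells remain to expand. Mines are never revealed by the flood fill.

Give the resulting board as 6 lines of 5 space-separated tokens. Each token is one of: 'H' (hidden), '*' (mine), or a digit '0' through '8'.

H H H H H
H H H H H
H H H H H
H H H H *
H H H H H
H H H H H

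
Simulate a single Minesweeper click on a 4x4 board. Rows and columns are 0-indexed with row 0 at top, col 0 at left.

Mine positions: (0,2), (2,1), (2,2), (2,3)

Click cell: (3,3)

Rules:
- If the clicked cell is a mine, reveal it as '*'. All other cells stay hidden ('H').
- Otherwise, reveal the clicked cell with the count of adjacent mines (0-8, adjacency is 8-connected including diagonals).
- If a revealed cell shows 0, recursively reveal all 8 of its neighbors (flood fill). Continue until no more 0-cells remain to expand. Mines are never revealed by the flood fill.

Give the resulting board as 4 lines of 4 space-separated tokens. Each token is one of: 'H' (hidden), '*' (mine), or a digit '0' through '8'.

H H H H
H H H H
H H H H
H H H 2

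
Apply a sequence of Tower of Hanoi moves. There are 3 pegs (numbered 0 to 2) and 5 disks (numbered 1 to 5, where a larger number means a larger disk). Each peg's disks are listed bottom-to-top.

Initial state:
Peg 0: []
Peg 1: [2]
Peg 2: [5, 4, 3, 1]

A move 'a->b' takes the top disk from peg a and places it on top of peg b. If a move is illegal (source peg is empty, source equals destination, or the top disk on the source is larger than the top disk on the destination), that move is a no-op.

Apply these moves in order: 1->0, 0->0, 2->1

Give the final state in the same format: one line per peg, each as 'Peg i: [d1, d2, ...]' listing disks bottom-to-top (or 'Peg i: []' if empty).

Answer: Peg 0: [2]
Peg 1: [1]
Peg 2: [5, 4, 3]

Derivation:
After move 1 (1->0):
Peg 0: [2]
Peg 1: []
Peg 2: [5, 4, 3, 1]

After move 2 (0->0):
Peg 0: [2]
Peg 1: []
Peg 2: [5, 4, 3, 1]

After move 3 (2->1):
Peg 0: [2]
Peg 1: [1]
Peg 2: [5, 4, 3]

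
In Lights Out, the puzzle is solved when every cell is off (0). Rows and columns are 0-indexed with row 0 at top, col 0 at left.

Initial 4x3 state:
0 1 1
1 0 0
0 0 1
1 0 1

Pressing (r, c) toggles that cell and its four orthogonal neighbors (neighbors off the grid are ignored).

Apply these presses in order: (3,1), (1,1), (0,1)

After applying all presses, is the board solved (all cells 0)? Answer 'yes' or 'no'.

After press 1 at (3,1):
0 1 1
1 0 0
0 1 1
0 1 0

After press 2 at (1,1):
0 0 1
0 1 1
0 0 1
0 1 0

After press 3 at (0,1):
1 1 0
0 0 1
0 0 1
0 1 0

Lights still on: 5

Answer: no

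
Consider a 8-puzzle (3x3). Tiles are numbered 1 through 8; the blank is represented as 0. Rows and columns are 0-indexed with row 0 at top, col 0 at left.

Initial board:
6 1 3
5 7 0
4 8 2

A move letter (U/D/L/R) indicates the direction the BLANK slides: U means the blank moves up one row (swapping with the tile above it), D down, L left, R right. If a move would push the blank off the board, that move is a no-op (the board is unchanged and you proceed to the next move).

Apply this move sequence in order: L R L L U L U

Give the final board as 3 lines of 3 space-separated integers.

Answer: 0 1 3
6 5 7
4 8 2

Derivation:
After move 1 (L):
6 1 3
5 0 7
4 8 2

After move 2 (R):
6 1 3
5 7 0
4 8 2

After move 3 (L):
6 1 3
5 0 7
4 8 2

After move 4 (L):
6 1 3
0 5 7
4 8 2

After move 5 (U):
0 1 3
6 5 7
4 8 2

After move 6 (L):
0 1 3
6 5 7
4 8 2

After move 7 (U):
0 1 3
6 5 7
4 8 2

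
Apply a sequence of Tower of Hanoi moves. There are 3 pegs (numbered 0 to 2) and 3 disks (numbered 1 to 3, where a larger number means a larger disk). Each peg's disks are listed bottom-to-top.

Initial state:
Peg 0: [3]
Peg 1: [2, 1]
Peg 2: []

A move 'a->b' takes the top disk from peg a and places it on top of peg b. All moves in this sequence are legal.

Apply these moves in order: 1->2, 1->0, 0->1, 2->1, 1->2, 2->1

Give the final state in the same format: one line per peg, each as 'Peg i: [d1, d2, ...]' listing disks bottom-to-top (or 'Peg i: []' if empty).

After move 1 (1->2):
Peg 0: [3]
Peg 1: [2]
Peg 2: [1]

After move 2 (1->0):
Peg 0: [3, 2]
Peg 1: []
Peg 2: [1]

After move 3 (0->1):
Peg 0: [3]
Peg 1: [2]
Peg 2: [1]

After move 4 (2->1):
Peg 0: [3]
Peg 1: [2, 1]
Peg 2: []

After move 5 (1->2):
Peg 0: [3]
Peg 1: [2]
Peg 2: [1]

After move 6 (2->1):
Peg 0: [3]
Peg 1: [2, 1]
Peg 2: []

Answer: Peg 0: [3]
Peg 1: [2, 1]
Peg 2: []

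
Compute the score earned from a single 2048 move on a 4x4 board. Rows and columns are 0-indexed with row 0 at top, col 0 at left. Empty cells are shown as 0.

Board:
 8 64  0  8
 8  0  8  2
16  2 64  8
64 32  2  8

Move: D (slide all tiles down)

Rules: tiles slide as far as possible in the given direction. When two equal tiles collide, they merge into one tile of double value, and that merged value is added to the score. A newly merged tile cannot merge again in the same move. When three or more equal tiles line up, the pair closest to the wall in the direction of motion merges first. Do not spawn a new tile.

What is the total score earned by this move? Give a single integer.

Slide down:
col 0: [8, 8, 16, 64] -> [0, 16, 16, 64]  score +16 (running 16)
col 1: [64, 0, 2, 32] -> [0, 64, 2, 32]  score +0 (running 16)
col 2: [0, 8, 64, 2] -> [0, 8, 64, 2]  score +0 (running 16)
col 3: [8, 2, 8, 8] -> [0, 8, 2, 16]  score +16 (running 32)
Board after move:
 0  0  0  0
16 64  8  8
16  2 64  2
64 32  2 16

Answer: 32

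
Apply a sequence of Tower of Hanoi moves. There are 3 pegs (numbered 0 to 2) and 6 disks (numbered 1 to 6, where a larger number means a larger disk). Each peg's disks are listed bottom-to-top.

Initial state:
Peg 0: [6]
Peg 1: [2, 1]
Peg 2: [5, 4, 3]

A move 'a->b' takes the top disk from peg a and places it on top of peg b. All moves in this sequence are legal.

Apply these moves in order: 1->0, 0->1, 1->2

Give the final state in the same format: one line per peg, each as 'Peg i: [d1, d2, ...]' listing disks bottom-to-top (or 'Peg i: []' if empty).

After move 1 (1->0):
Peg 0: [6, 1]
Peg 1: [2]
Peg 2: [5, 4, 3]

After move 2 (0->1):
Peg 0: [6]
Peg 1: [2, 1]
Peg 2: [5, 4, 3]

After move 3 (1->2):
Peg 0: [6]
Peg 1: [2]
Peg 2: [5, 4, 3, 1]

Answer: Peg 0: [6]
Peg 1: [2]
Peg 2: [5, 4, 3, 1]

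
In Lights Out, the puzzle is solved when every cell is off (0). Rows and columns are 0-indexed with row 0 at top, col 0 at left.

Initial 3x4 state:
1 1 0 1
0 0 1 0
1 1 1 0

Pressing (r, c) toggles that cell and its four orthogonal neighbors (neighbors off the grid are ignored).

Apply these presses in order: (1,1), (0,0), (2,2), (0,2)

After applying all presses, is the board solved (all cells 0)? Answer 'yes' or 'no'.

Answer: no

Derivation:
After press 1 at (1,1):
1 0 0 1
1 1 0 0
1 0 1 0

After press 2 at (0,0):
0 1 0 1
0 1 0 0
1 0 1 0

After press 3 at (2,2):
0 1 0 1
0 1 1 0
1 1 0 1

After press 4 at (0,2):
0 0 1 0
0 1 0 0
1 1 0 1

Lights still on: 5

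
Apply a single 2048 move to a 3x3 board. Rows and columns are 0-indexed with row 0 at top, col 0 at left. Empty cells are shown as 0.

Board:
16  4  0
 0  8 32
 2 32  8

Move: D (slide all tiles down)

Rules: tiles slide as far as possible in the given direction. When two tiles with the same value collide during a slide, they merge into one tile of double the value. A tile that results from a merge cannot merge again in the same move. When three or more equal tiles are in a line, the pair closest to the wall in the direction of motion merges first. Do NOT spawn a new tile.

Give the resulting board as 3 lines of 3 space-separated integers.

Slide down:
col 0: [16, 0, 2] -> [0, 16, 2]
col 1: [4, 8, 32] -> [4, 8, 32]
col 2: [0, 32, 8] -> [0, 32, 8]

Answer:  0  4  0
16  8 32
 2 32  8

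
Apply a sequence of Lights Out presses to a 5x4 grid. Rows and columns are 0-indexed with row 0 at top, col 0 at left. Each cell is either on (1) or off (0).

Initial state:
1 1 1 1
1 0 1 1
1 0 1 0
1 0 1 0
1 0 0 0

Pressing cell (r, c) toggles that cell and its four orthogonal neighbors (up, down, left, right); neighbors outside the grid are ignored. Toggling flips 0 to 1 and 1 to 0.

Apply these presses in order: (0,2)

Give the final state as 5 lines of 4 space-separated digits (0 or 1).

After press 1 at (0,2):
1 0 0 0
1 0 0 1
1 0 1 0
1 0 1 0
1 0 0 0

Answer: 1 0 0 0
1 0 0 1
1 0 1 0
1 0 1 0
1 0 0 0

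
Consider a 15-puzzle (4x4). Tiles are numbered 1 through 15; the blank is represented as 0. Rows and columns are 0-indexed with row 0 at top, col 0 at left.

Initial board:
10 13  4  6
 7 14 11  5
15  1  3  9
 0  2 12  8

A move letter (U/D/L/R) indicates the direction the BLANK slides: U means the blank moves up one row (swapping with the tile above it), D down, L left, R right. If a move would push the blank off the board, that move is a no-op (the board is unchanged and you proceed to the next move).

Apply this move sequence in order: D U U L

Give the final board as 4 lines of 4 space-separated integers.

Answer: 10 13  4  6
 0 14 11  5
 7  1  3  9
15  2 12  8

Derivation:
After move 1 (D):
10 13  4  6
 7 14 11  5
15  1  3  9
 0  2 12  8

After move 2 (U):
10 13  4  6
 7 14 11  5
 0  1  3  9
15  2 12  8

After move 3 (U):
10 13  4  6
 0 14 11  5
 7  1  3  9
15  2 12  8

After move 4 (L):
10 13  4  6
 0 14 11  5
 7  1  3  9
15  2 12  8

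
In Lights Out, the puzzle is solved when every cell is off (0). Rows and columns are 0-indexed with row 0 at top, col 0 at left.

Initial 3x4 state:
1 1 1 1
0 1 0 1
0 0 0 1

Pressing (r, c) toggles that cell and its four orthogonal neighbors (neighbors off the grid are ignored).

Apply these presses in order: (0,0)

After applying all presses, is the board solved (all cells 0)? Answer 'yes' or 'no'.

After press 1 at (0,0):
0 0 1 1
1 1 0 1
0 0 0 1

Lights still on: 6

Answer: no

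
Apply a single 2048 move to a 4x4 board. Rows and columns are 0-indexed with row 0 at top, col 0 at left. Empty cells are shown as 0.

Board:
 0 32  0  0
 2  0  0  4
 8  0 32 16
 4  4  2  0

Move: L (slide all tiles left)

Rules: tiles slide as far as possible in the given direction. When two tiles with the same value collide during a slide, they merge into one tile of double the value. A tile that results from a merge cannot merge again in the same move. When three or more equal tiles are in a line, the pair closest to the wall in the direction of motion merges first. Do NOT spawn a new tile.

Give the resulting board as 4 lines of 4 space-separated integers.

Answer: 32  0  0  0
 2  4  0  0
 8 32 16  0
 8  2  0  0

Derivation:
Slide left:
row 0: [0, 32, 0, 0] -> [32, 0, 0, 0]
row 1: [2, 0, 0, 4] -> [2, 4, 0, 0]
row 2: [8, 0, 32, 16] -> [8, 32, 16, 0]
row 3: [4, 4, 2, 0] -> [8, 2, 0, 0]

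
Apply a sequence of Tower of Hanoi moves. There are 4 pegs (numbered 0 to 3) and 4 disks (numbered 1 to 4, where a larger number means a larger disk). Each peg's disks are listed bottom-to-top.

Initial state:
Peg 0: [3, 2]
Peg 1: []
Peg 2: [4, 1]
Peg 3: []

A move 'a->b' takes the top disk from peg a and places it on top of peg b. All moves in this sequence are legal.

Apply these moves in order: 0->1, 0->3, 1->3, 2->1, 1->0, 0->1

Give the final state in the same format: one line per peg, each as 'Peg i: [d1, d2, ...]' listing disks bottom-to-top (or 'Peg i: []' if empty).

Answer: Peg 0: []
Peg 1: [1]
Peg 2: [4]
Peg 3: [3, 2]

Derivation:
After move 1 (0->1):
Peg 0: [3]
Peg 1: [2]
Peg 2: [4, 1]
Peg 3: []

After move 2 (0->3):
Peg 0: []
Peg 1: [2]
Peg 2: [4, 1]
Peg 3: [3]

After move 3 (1->3):
Peg 0: []
Peg 1: []
Peg 2: [4, 1]
Peg 3: [3, 2]

After move 4 (2->1):
Peg 0: []
Peg 1: [1]
Peg 2: [4]
Peg 3: [3, 2]

After move 5 (1->0):
Peg 0: [1]
Peg 1: []
Peg 2: [4]
Peg 3: [3, 2]

After move 6 (0->1):
Peg 0: []
Peg 1: [1]
Peg 2: [4]
Peg 3: [3, 2]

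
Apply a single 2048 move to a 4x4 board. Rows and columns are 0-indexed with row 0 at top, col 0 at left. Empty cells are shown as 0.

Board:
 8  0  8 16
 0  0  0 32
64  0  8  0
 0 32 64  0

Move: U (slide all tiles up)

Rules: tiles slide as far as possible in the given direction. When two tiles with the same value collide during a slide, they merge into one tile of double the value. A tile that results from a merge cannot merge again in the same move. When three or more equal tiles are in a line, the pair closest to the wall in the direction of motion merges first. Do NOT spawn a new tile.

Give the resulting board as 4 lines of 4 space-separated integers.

Slide up:
col 0: [8, 0, 64, 0] -> [8, 64, 0, 0]
col 1: [0, 0, 0, 32] -> [32, 0, 0, 0]
col 2: [8, 0, 8, 64] -> [16, 64, 0, 0]
col 3: [16, 32, 0, 0] -> [16, 32, 0, 0]

Answer:  8 32 16 16
64  0 64 32
 0  0  0  0
 0  0  0  0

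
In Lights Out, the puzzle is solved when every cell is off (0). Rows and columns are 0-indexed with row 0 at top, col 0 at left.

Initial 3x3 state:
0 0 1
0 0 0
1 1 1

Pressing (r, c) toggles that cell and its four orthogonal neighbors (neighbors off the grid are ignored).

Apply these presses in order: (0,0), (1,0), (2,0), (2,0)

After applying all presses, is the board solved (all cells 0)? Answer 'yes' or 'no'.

After press 1 at (0,0):
1 1 1
1 0 0
1 1 1

After press 2 at (1,0):
0 1 1
0 1 0
0 1 1

After press 3 at (2,0):
0 1 1
1 1 0
1 0 1

After press 4 at (2,0):
0 1 1
0 1 0
0 1 1

Lights still on: 5

Answer: no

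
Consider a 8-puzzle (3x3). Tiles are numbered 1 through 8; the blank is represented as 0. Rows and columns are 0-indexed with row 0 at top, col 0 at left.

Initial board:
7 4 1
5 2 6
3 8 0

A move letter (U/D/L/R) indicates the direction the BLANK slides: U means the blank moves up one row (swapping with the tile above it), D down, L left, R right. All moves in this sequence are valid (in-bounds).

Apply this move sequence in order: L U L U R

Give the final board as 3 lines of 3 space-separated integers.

After move 1 (L):
7 4 1
5 2 6
3 0 8

After move 2 (U):
7 4 1
5 0 6
3 2 8

After move 3 (L):
7 4 1
0 5 6
3 2 8

After move 4 (U):
0 4 1
7 5 6
3 2 8

After move 5 (R):
4 0 1
7 5 6
3 2 8

Answer: 4 0 1
7 5 6
3 2 8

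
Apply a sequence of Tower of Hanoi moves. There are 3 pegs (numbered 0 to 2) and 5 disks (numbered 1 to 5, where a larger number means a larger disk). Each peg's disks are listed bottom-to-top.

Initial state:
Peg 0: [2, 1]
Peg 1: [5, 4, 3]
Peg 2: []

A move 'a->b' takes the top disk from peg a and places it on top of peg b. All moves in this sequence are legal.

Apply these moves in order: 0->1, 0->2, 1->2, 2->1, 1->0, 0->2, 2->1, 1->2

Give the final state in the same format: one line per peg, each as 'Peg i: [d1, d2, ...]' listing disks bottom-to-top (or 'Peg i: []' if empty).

Answer: Peg 0: []
Peg 1: [5, 4, 3]
Peg 2: [2, 1]

Derivation:
After move 1 (0->1):
Peg 0: [2]
Peg 1: [5, 4, 3, 1]
Peg 2: []

After move 2 (0->2):
Peg 0: []
Peg 1: [5, 4, 3, 1]
Peg 2: [2]

After move 3 (1->2):
Peg 0: []
Peg 1: [5, 4, 3]
Peg 2: [2, 1]

After move 4 (2->1):
Peg 0: []
Peg 1: [5, 4, 3, 1]
Peg 2: [2]

After move 5 (1->0):
Peg 0: [1]
Peg 1: [5, 4, 3]
Peg 2: [2]

After move 6 (0->2):
Peg 0: []
Peg 1: [5, 4, 3]
Peg 2: [2, 1]

After move 7 (2->1):
Peg 0: []
Peg 1: [5, 4, 3, 1]
Peg 2: [2]

After move 8 (1->2):
Peg 0: []
Peg 1: [5, 4, 3]
Peg 2: [2, 1]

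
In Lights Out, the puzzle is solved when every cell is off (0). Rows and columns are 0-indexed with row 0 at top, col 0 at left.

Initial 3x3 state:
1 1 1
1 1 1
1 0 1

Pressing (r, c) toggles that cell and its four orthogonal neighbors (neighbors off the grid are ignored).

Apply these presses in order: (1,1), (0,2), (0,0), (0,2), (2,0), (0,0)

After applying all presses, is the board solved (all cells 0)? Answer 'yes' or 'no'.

After press 1 at (1,1):
1 0 1
0 0 0
1 1 1

After press 2 at (0,2):
1 1 0
0 0 1
1 1 1

After press 3 at (0,0):
0 0 0
1 0 1
1 1 1

After press 4 at (0,2):
0 1 1
1 0 0
1 1 1

After press 5 at (2,0):
0 1 1
0 0 0
0 0 1

After press 6 at (0,0):
1 0 1
1 0 0
0 0 1

Lights still on: 4

Answer: no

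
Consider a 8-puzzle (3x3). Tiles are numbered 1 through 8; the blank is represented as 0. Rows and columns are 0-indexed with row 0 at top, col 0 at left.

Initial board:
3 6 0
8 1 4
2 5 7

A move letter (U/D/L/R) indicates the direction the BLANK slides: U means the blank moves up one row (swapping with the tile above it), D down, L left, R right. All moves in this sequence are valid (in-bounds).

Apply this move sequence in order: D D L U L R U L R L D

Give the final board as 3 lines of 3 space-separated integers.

Answer: 8 3 4
0 6 7
2 1 5

Derivation:
After move 1 (D):
3 6 4
8 1 0
2 5 7

After move 2 (D):
3 6 4
8 1 7
2 5 0

After move 3 (L):
3 6 4
8 1 7
2 0 5

After move 4 (U):
3 6 4
8 0 7
2 1 5

After move 5 (L):
3 6 4
0 8 7
2 1 5

After move 6 (R):
3 6 4
8 0 7
2 1 5

After move 7 (U):
3 0 4
8 6 7
2 1 5

After move 8 (L):
0 3 4
8 6 7
2 1 5

After move 9 (R):
3 0 4
8 6 7
2 1 5

After move 10 (L):
0 3 4
8 6 7
2 1 5

After move 11 (D):
8 3 4
0 6 7
2 1 5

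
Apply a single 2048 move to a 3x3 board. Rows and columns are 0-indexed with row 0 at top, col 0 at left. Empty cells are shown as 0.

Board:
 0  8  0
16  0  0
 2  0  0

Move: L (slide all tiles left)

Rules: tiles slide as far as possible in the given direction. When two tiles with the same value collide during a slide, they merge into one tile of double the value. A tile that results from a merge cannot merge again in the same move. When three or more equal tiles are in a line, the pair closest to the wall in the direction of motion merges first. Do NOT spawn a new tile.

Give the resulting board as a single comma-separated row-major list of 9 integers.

Slide left:
row 0: [0, 8, 0] -> [8, 0, 0]
row 1: [16, 0, 0] -> [16, 0, 0]
row 2: [2, 0, 0] -> [2, 0, 0]

Answer: 8, 0, 0, 16, 0, 0, 2, 0, 0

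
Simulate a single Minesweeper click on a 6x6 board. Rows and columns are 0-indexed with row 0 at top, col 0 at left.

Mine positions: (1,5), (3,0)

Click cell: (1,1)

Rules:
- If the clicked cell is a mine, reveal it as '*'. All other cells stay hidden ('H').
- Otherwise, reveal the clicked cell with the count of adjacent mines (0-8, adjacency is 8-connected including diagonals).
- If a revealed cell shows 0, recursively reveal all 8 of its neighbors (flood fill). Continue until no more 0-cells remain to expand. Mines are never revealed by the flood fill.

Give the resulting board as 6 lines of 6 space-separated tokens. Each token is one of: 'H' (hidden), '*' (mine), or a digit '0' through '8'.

0 0 0 0 1 H
0 0 0 0 1 H
1 1 0 0 1 1
H 1 0 0 0 0
1 1 0 0 0 0
0 0 0 0 0 0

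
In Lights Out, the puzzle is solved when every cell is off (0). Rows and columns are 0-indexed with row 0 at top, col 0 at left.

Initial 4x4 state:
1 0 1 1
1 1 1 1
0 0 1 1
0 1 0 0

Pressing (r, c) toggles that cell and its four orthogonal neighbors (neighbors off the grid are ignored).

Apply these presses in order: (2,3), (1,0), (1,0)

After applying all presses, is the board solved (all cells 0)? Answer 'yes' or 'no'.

Answer: no

Derivation:
After press 1 at (2,3):
1 0 1 1
1 1 1 0
0 0 0 0
0 1 0 1

After press 2 at (1,0):
0 0 1 1
0 0 1 0
1 0 0 0
0 1 0 1

After press 3 at (1,0):
1 0 1 1
1 1 1 0
0 0 0 0
0 1 0 1

Lights still on: 8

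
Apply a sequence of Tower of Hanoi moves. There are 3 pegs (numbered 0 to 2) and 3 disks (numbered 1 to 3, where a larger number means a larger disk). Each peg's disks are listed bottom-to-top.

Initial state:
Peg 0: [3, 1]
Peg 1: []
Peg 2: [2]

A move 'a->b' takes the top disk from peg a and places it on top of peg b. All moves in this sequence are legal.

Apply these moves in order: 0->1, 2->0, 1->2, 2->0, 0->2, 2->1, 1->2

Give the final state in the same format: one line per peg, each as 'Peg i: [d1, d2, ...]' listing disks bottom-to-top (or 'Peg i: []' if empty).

After move 1 (0->1):
Peg 0: [3]
Peg 1: [1]
Peg 2: [2]

After move 2 (2->0):
Peg 0: [3, 2]
Peg 1: [1]
Peg 2: []

After move 3 (1->2):
Peg 0: [3, 2]
Peg 1: []
Peg 2: [1]

After move 4 (2->0):
Peg 0: [3, 2, 1]
Peg 1: []
Peg 2: []

After move 5 (0->2):
Peg 0: [3, 2]
Peg 1: []
Peg 2: [1]

After move 6 (2->1):
Peg 0: [3, 2]
Peg 1: [1]
Peg 2: []

After move 7 (1->2):
Peg 0: [3, 2]
Peg 1: []
Peg 2: [1]

Answer: Peg 0: [3, 2]
Peg 1: []
Peg 2: [1]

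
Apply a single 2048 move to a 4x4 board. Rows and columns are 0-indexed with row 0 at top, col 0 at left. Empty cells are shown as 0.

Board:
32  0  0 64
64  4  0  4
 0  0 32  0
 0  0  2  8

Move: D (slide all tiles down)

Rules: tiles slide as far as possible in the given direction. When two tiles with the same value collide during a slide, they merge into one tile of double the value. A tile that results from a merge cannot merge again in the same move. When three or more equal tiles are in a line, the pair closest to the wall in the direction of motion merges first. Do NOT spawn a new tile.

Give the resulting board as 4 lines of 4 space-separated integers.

Slide down:
col 0: [32, 64, 0, 0] -> [0, 0, 32, 64]
col 1: [0, 4, 0, 0] -> [0, 0, 0, 4]
col 2: [0, 0, 32, 2] -> [0, 0, 32, 2]
col 3: [64, 4, 0, 8] -> [0, 64, 4, 8]

Answer:  0  0  0  0
 0  0  0 64
32  0 32  4
64  4  2  8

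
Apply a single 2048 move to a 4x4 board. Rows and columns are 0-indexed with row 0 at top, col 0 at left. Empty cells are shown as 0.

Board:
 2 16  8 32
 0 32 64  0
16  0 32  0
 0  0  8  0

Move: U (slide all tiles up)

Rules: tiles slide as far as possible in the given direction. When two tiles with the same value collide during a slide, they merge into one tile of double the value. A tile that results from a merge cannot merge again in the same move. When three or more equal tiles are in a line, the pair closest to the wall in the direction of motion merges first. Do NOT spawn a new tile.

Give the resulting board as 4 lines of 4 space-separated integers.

Answer:  2 16  8 32
16 32 64  0
 0  0 32  0
 0  0  8  0

Derivation:
Slide up:
col 0: [2, 0, 16, 0] -> [2, 16, 0, 0]
col 1: [16, 32, 0, 0] -> [16, 32, 0, 0]
col 2: [8, 64, 32, 8] -> [8, 64, 32, 8]
col 3: [32, 0, 0, 0] -> [32, 0, 0, 0]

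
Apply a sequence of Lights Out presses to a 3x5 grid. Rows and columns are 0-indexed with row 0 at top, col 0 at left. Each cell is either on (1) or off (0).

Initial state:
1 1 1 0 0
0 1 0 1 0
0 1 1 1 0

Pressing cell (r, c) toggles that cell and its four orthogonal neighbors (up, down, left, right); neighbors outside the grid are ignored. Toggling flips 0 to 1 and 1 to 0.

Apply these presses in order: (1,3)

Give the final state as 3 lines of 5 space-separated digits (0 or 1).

After press 1 at (1,3):
1 1 1 1 0
0 1 1 0 1
0 1 1 0 0

Answer: 1 1 1 1 0
0 1 1 0 1
0 1 1 0 0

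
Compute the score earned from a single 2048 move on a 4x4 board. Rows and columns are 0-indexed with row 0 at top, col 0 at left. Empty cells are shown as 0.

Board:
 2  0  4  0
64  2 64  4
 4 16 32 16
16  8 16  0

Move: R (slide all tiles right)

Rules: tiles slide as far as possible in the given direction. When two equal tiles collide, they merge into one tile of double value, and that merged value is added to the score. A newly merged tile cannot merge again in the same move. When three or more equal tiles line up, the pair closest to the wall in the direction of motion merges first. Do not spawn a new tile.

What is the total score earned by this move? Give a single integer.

Slide right:
row 0: [2, 0, 4, 0] -> [0, 0, 2, 4]  score +0 (running 0)
row 1: [64, 2, 64, 4] -> [64, 2, 64, 4]  score +0 (running 0)
row 2: [4, 16, 32, 16] -> [4, 16, 32, 16]  score +0 (running 0)
row 3: [16, 8, 16, 0] -> [0, 16, 8, 16]  score +0 (running 0)
Board after move:
 0  0  2  4
64  2 64  4
 4 16 32 16
 0 16  8 16

Answer: 0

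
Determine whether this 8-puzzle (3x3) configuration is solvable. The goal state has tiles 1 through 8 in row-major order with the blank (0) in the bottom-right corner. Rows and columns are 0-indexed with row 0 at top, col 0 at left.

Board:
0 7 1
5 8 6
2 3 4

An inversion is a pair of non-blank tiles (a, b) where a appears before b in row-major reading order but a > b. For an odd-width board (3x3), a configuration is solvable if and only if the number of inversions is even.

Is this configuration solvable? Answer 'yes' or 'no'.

Inversions (pairs i<j in row-major order where tile[i] > tile[j] > 0): 16
16 is even, so the puzzle is solvable.

Answer: yes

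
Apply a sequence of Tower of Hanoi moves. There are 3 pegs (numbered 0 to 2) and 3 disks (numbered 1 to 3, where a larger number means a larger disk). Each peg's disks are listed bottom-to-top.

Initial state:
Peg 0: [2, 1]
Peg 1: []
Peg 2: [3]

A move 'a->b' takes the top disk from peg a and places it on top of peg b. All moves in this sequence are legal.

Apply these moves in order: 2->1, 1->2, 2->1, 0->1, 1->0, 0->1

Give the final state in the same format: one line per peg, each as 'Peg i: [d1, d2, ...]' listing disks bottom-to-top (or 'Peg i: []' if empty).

Answer: Peg 0: [2]
Peg 1: [3, 1]
Peg 2: []

Derivation:
After move 1 (2->1):
Peg 0: [2, 1]
Peg 1: [3]
Peg 2: []

After move 2 (1->2):
Peg 0: [2, 1]
Peg 1: []
Peg 2: [3]

After move 3 (2->1):
Peg 0: [2, 1]
Peg 1: [3]
Peg 2: []

After move 4 (0->1):
Peg 0: [2]
Peg 1: [3, 1]
Peg 2: []

After move 5 (1->0):
Peg 0: [2, 1]
Peg 1: [3]
Peg 2: []

After move 6 (0->1):
Peg 0: [2]
Peg 1: [3, 1]
Peg 2: []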